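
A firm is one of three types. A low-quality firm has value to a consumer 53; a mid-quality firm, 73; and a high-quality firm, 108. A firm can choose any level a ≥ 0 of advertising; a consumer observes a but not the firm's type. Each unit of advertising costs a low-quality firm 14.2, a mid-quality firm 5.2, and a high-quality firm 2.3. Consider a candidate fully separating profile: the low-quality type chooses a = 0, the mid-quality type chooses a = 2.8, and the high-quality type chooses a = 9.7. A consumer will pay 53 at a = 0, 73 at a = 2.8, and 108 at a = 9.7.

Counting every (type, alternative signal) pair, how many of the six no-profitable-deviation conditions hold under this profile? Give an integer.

6

Low-quality (own payoff 53): to a=2.8 gives 73 − 14.2×2.8 = 33.24 → no gain ✓; to a=9.7 gives 108 − 14.2×9.7 = -29.74 → no gain ✓.
High-quality (own payoff 108 − 2.3×9.7 = 85.69): to a=0 gives 53 → no gain ✓; to a=2.8 gives 73 − 2.3×2.8 = 66.56 → no gain ✓.
Mid-quality (own payoff 73 − 5.2×2.8 = 58.44): to a=0 gives 53 → no gain ✓; to a=9.7 gives 108 − 5.2×9.7 = 57.56 → no gain ✓.
6 of the 6 constraints hold; this profile is a separating equilibrium.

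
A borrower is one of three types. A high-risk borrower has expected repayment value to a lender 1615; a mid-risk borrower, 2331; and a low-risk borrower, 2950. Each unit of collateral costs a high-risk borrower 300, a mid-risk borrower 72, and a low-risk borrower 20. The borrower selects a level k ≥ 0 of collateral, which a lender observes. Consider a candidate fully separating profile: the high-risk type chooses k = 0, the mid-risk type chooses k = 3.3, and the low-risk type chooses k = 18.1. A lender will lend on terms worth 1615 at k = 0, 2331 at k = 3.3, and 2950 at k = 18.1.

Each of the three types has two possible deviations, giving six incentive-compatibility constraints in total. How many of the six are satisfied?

Mid-risk (own payoff 2331 − 72×3.3 = 2093.4): to k=0 gives 1615 → no gain ✓; to k=18.1 gives 2950 − 72×18.1 = 1646.8 → no gain ✓.
High-risk (own payoff 1615): to k=3.3 gives 2331 − 300×3.3 = 1341 → no gain ✓; to k=18.1 gives 2950 − 300×18.1 = -2480 → no gain ✓.
Low-risk (own payoff 2950 − 20×18.1 = 2588): to k=0 gives 1615 → no gain ✓; to k=3.3 gives 2331 − 20×3.3 = 2265 → no gain ✓.
6 of the 6 constraints hold; this profile is a separating equilibrium.

6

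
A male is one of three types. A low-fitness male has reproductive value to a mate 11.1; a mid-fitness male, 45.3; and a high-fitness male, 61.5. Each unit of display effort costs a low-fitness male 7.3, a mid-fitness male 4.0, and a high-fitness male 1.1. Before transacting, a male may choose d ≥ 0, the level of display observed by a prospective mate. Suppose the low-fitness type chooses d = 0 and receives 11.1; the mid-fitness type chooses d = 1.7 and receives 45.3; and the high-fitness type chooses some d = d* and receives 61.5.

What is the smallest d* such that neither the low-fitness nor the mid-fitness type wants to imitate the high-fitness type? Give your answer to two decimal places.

Mid-fitness type (on-path payoff 45.3 − 4.0×1.7 = 38.5) won't mimic when 38.5 ≥ 61.5 − 4.0·d*, i.e. d* ≥ 5.75.
Low-fitness type (on-path payoff 11.1) won't mimic when 11.1 ≥ 61.5 − 7.3·d*, i.e. d* ≥ 6.90.
Both must hold, so d* = max(6.90, 5.75) = 6.90. The low-fitness type's constraint binds.

6.90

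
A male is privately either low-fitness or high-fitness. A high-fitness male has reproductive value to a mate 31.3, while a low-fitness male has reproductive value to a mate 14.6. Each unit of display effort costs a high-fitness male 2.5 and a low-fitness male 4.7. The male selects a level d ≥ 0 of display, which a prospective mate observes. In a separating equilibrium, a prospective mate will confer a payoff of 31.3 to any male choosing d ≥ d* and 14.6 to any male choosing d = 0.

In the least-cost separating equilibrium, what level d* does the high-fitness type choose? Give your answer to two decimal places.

3.55

A low-fitness male choosing d = 0 receives 14.6.
Imitating at d* instead would pay 31.3 at cost 4.7·d*, netting 31.3 − 4.7·d*.
Indifference: 14.6 = 31.3 − 4.7·d*, so d* = (31.3 − 14.6) / 4.7 ≈ 3.55.
This is the low-fitness type's binding incentive-compatibility constraint; any d ≥ 3.55 sustains separation on that side.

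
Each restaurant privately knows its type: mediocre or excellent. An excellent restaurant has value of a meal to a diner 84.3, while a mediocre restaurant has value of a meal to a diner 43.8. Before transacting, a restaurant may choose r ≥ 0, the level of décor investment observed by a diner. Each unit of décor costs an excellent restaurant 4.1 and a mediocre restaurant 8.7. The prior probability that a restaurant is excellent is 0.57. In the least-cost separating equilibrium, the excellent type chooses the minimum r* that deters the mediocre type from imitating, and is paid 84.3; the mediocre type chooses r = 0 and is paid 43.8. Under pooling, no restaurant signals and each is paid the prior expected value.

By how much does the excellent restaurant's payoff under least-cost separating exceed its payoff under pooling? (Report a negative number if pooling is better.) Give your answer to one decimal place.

-1.7

Least-cost separating signal: r* solves 43.8 = 84.3 − 8.7·r*, so r* = (84.3 − 43.8)/8.7 ≈ 4.6552.
Excellent type's separating payoff: 84.3 − 4.1 × r* = 84.3 − 4.1 × (84.3 − 43.8)/8.7 = 84.3 − 166.05/8.7 ≈ 65.214.
Pooling payoff: 0.57 × 84.3 + 0.43 × 43.8 = 66.885.
Difference: 65.214 − 66.885 = -1.671, i.e. -1.7 to one decimal place.
The excellent type would prefer the pooling outcome.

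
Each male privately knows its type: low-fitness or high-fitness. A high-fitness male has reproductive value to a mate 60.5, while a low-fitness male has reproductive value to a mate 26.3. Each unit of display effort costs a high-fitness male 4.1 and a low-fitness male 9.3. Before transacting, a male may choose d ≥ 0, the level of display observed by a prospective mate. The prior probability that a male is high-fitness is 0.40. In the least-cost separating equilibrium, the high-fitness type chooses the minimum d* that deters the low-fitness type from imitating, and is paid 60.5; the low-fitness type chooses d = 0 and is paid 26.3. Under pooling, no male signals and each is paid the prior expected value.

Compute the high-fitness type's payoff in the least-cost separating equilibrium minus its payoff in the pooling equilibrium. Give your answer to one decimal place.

Least-cost separating signal: d* solves 26.3 = 60.5 − 9.3·d*, so d* = (60.5 − 26.3)/9.3 ≈ 3.6774.
High-fitness type's separating payoff: 60.5 − 4.1 × d* = 60.5 − 4.1 × (60.5 − 26.3)/9.3 = 60.5 − 140.22/9.3 ≈ 45.423.
Pooling payoff: 0.40 × 60.5 + 0.60 × 26.3 = 39.98.
Difference: 45.423 − 39.98 = 5.443, i.e. 5.4 to one decimal place.
The high-fitness type prefers to separate.

5.4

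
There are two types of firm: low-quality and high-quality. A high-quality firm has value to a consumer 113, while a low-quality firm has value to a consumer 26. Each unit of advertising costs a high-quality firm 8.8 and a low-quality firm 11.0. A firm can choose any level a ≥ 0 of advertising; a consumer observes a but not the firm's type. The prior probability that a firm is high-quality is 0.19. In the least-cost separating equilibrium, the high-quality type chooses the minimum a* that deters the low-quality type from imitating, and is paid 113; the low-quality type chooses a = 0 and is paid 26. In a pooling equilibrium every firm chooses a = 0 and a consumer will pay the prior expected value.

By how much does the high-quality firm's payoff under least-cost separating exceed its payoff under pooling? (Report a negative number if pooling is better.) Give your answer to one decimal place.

0.9

Least-cost separating signal: a* solves 26 = 113 − 11.0·a*, so a* = (113 − 26)/11.0 ≈ 7.9091.
High-quality type's separating payoff: 113 − 8.8 × a* = 113 − 8.8 × (113 − 26)/11.0 = 113 − 765.6/11.0 = 43.4.
Pooling payoff: 0.19 × 113 + 0.81 × 26 = 42.53.
Difference: 43.4 − 42.53 = 0.87, i.e. 0.9 to one decimal place.
The high-quality type prefers to separate.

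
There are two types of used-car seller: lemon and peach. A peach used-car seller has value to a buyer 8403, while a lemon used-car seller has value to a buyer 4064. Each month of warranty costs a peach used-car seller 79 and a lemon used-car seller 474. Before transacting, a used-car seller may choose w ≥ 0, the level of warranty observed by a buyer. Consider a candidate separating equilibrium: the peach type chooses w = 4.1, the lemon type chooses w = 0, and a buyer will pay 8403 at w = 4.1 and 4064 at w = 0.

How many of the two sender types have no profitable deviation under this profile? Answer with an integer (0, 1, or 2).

1

Peach type: signal → 8403 − 79 × 4.1 = 8079.1; deviate to 0 → 4064. IC holds (8079.1 ≥ 4064).
Lemon type: stay at 0 → 4064; mimic → 8403 − 474 × 4.1 = 6459.6. IC fails (4064 < 6459.6).
1 of 2 constraints hold, so this profile is not an equilibrium.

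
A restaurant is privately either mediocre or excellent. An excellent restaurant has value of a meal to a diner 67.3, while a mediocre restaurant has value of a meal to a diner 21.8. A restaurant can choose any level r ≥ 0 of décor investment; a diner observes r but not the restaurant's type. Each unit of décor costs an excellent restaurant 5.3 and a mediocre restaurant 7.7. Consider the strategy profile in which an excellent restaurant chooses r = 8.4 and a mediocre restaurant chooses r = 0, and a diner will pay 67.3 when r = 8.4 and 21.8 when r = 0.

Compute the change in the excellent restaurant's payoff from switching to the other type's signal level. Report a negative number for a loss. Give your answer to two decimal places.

Playing r = 8.4 the excellent restaurant receives 67.3 − 5.3 × 8.4 = 22.78.
Deviating to r = 0 yields 21.8 instead.
Gain from deviating: 21.8 − 22.78 = -0.98.
The gain is negative, so the excellent type's incentive-compatibility constraint is satisfied.

-0.98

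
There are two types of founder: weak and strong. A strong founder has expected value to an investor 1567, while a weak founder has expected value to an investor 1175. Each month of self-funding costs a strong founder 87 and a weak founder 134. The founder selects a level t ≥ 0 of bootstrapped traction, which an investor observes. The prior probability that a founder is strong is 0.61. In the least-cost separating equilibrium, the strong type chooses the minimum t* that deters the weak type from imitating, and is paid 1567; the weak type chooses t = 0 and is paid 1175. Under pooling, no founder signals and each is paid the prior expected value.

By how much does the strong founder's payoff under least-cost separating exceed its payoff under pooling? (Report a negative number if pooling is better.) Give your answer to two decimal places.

Least-cost separating signal: t* solves 1175 = 1567 − 134·t*, so t* = (1567 − 1175)/134 ≈ 2.9254.
Strong type's separating payoff: 1567 − 87 × t* = 1567 − 87 × (1567 − 1175)/134 = 1567 − 34104/134 ≈ 1312.4925.
Pooling payoff: 0.61 × 1567 + 0.39 × 1175 = 1414.12.
Difference: 1312.4925 − 1414.12 = -101.6275, i.e. -101.63 to two decimal places.
The strong type would prefer the pooling outcome.

-101.63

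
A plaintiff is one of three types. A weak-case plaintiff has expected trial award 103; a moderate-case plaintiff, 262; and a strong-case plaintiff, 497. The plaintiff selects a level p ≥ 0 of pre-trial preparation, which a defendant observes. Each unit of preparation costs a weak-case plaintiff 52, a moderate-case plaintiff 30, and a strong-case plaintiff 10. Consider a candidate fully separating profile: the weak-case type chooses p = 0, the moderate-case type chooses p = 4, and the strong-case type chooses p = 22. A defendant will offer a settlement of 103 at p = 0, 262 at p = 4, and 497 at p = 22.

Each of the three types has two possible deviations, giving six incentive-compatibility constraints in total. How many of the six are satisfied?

6

Weak-case (own payoff 103): to p=4 gives 262 − 52×4 = 54 → no gain ✓; to p=22 gives 497 − 52×22 = -647 → no gain ✓.
Strong-case (own payoff 497 − 10×22 = 277): to p=0 gives 103 → no gain ✓; to p=4 gives 262 − 10×4 = 222 → no gain ✓.
Moderate-case (own payoff 262 − 30×4 = 142): to p=0 gives 103 → no gain ✓; to p=22 gives 497 − 30×22 = -163 → no gain ✓.
6 of the 6 constraints hold; this profile is a separating equilibrium.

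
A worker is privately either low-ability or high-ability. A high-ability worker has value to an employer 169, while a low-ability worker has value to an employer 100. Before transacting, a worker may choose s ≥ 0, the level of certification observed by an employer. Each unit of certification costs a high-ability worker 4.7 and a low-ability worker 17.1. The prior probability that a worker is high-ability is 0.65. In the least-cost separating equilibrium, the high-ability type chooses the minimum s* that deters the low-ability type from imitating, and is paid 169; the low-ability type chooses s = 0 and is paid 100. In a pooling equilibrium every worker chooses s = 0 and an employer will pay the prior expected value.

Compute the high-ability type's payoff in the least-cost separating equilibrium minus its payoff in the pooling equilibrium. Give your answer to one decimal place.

Least-cost separating signal: s* solves 100 = 169 − 17.1·s*, so s* = (169 − 100)/17.1 ≈ 4.0351.
High-ability type's separating payoff: 169 − 4.7 × s* = 169 − 4.7 × (169 − 100)/17.1 = 169 − 324.3/17.1 ≈ 150.035.
Pooling payoff: 0.65 × 169 + 0.35 × 100 = 144.85.
Difference: 150.035 − 144.85 = 5.185, i.e. 5.2 to one decimal place.
The high-ability type prefers to separate.

5.2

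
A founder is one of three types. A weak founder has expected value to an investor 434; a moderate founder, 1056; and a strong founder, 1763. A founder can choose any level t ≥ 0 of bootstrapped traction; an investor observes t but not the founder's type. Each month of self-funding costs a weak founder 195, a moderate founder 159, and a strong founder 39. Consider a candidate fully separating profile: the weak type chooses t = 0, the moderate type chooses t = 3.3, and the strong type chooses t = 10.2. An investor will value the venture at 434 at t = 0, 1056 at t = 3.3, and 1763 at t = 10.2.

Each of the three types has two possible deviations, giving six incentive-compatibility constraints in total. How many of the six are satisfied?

Strong (own payoff 1763 − 39×10.2 = 1365.2): to t=0 gives 434 → no gain ✓; to t=3.3 gives 1056 − 39×3.3 = 927.3 → no gain ✓.
Weak (own payoff 434): to t=3.3 gives 1056 − 195×3.3 = 412.5 → no gain ✓; to t=10.2 gives 1763 − 195×10.2 = -226 → no gain ✓.
Moderate (own payoff 1056 − 159×3.3 = 531.3): to t=0 gives 434 → no gain ✓; to t=10.2 gives 1763 − 159×10.2 = 141.2 → no gain ✓.
6 of the 6 constraints hold; this profile is a separating equilibrium.

6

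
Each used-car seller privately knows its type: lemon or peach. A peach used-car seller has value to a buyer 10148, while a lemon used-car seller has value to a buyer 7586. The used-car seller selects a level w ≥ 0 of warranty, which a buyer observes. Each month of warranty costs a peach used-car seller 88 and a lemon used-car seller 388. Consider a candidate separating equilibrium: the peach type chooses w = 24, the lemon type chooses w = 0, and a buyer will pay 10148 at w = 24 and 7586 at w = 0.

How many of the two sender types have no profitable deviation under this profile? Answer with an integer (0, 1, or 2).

2

Lemon type: stay at 0 → 7586; mimic → 10148 − 388 × 24 = 836. IC holds (7586 ≥ 836).
Peach type: signal → 10148 − 88 × 24 = 8036; deviate to 0 → 7586. IC holds (8036 ≥ 7586).
2 of 2 constraints hold, so this is a separating equilibrium.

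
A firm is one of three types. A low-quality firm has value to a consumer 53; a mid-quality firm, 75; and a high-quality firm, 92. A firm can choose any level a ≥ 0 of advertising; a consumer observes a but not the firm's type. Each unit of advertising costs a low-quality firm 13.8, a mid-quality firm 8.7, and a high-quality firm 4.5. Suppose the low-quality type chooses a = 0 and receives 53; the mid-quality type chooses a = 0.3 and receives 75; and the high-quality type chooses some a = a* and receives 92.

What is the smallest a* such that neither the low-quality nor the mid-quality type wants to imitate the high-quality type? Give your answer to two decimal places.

Low-quality type (on-path payoff 53) won't mimic when 53 ≥ 92 − 13.8·a*, i.e. a* ≥ 2.83.
Mid-quality type (on-path payoff 75 − 8.7×0.3 = 72.39) won't mimic when 72.39 ≥ 92 − 8.7·a*, i.e. a* ≥ 2.25.
Both must hold, so a* = max(2.83, 2.25) = 2.83. The low-quality type's constraint binds.

2.83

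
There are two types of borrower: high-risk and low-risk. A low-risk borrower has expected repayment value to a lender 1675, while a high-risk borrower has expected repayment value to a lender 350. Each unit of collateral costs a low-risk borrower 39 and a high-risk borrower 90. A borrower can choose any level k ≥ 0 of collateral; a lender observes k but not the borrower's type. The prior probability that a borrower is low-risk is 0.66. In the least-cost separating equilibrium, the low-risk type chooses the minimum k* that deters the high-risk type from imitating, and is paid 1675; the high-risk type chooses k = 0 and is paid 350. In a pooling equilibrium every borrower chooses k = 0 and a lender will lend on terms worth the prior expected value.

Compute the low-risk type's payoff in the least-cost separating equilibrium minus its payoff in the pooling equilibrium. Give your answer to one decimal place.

-123.7

Least-cost separating signal: k* solves 350 = 1675 − 90·k*, so k* = (1675 − 350)/90 ≈ 14.7222.
Low-risk type's separating payoff: 1675 − 39 × k* = 1675 − 39 × (1675 − 350)/90 = 1675 − 51675/90 ≈ 1100.833.
Pooling payoff: 0.66 × 1675 + 0.34 × 350 = 1224.5.
Difference: 1100.833 − 1224.5 = -123.667, i.e. -123.7 to one decimal place.
The low-risk type would prefer the pooling outcome.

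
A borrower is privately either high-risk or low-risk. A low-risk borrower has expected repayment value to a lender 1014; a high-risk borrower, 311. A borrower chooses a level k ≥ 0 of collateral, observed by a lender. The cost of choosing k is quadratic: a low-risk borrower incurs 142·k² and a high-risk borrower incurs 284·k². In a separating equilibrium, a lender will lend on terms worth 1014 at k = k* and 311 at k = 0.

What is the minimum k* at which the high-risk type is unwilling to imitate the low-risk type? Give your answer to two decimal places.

1.57

The high-risk type at k = 0 receives 311; imitating at k* yields 1014 − 284·k*².
Indifference: 311 = 1014 − 284·k*², so k*² = (1014 − 311) / 284 ≈ 2.4754.
k* = √2.4754 ≈ 1.57.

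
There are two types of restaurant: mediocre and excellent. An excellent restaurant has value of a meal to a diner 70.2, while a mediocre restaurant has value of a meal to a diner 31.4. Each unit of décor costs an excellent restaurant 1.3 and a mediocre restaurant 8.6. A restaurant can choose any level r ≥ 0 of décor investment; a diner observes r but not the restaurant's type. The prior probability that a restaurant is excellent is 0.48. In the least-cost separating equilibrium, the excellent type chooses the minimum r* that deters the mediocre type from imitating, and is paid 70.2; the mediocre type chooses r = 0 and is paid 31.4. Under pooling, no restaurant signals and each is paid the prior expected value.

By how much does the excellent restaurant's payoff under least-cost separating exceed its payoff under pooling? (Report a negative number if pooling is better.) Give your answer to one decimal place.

14.3

Least-cost separating signal: r* solves 31.4 = 70.2 − 8.6·r*, so r* = (70.2 − 31.4)/8.6 ≈ 4.5116.
Excellent type's separating payoff: 70.2 − 1.3 × r* = 70.2 − 1.3 × (70.2 − 31.4)/8.6 = 70.2 − 50.44/8.6 ≈ 64.335.
Pooling payoff: 0.48 × 70.2 + 0.52 × 31.4 = 50.024.
Difference: 64.335 − 50.024 = 14.311, i.e. 14.3 to one decimal place.
The excellent type prefers to separate.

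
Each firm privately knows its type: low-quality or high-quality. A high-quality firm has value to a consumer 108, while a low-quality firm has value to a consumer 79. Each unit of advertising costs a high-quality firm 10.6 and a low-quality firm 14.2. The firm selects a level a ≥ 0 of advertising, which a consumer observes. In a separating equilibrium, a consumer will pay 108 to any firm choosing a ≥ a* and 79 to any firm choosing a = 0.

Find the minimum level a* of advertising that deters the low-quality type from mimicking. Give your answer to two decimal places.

A low-quality firm choosing a = 0 receives 79.
Imitating at a* instead would pay 108 at cost 14.2·a*, netting 108 − 14.2·a*.
Indifference: 79 = 108 − 14.2·a*, so a* = (108 − 79) / 14.2 ≈ 2.04.
At a* the low-quality type's incentive constraint just binds; the high-quality type strictly prefers a* since its per-unit cost is lower.

2.04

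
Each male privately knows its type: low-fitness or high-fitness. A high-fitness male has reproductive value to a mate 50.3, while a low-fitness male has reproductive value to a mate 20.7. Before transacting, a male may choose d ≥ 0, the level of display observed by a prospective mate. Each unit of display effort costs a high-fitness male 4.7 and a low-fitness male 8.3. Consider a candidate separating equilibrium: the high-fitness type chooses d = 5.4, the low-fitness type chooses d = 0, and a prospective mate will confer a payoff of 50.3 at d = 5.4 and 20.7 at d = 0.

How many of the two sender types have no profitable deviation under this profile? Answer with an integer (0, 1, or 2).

2

Low-fitness type: stay at 0 → 20.7; mimic → 50.3 − 8.3 × 5.4 = 5.48. IC holds (20.7 ≥ 5.48).
High-fitness type: signal → 50.3 − 4.7 × 5.4 = 24.92; deviate to 0 → 20.7. IC holds (24.92 ≥ 20.7).
2 of 2 constraints hold, so this is a separating equilibrium.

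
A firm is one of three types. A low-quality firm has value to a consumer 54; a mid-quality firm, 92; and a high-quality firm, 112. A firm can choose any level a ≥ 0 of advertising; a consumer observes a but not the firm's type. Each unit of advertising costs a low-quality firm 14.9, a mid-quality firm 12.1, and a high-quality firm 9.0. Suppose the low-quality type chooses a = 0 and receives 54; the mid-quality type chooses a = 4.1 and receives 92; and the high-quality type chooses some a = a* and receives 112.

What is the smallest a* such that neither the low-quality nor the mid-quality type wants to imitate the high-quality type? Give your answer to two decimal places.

5.75

Low-quality type (on-path payoff 54) won't mimic when 54 ≥ 112 − 14.9·a*, i.e. a* ≥ 3.89.
Mid-quality type (on-path payoff 92 − 12.1×4.1 = 42.39) won't mimic when 42.39 ≥ 112 − 12.1·a*, i.e. a* ≥ 5.75.
Both must hold, so a* = max(3.89, 5.75) = 5.75. The mid-quality type's constraint binds.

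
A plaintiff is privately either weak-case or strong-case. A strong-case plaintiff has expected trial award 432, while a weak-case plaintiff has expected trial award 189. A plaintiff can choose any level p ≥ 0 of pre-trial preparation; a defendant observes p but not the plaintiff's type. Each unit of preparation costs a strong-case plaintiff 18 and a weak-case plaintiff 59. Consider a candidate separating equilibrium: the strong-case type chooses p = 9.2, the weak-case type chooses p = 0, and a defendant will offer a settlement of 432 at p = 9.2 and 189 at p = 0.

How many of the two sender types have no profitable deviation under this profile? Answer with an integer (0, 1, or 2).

2

Weak-case type: stay at 0 → 189; mimic → 432 − 59 × 9.2 = -110.8. IC holds (189 ≥ -110.8).
Strong-case type: signal → 432 − 18 × 9.2 = 266.4; deviate to 0 → 189. IC holds (266.4 ≥ 189).
2 of 2 constraints hold, so this is a separating equilibrium.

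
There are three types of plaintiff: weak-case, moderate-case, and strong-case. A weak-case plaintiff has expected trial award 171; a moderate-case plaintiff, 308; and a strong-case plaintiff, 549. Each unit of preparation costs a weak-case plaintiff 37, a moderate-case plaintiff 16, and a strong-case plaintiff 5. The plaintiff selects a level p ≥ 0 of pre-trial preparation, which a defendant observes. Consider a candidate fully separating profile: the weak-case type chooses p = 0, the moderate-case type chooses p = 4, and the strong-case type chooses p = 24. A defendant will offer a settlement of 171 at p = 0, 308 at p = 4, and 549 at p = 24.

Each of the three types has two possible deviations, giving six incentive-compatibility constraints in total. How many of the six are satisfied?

Strong-case (own payoff 549 − 5×24 = 429): to p=0 gives 171 → no gain ✓; to p=4 gives 308 − 5×4 = 288 → no gain ✓.
Weak-case (own payoff 171): to p=4 gives 308 − 37×4 = 160 → no gain ✓; to p=24 gives 549 − 37×24 = -339 → no gain ✓.
Moderate-case (own payoff 308 − 16×4 = 244): to p=0 gives 171 → no gain ✓; to p=24 gives 549 − 16×24 = 165 → no gain ✓.
6 of the 6 constraints hold; this profile is a separating equilibrium.

6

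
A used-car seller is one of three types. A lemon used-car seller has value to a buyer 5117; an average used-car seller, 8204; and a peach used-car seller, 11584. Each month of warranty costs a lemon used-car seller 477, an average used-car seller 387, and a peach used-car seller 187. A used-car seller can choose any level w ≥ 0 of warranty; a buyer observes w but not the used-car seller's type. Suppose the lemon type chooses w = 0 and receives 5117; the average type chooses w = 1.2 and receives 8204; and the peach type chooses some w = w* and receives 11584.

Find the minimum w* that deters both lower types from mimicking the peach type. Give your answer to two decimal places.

13.56

Lemon type (on-path payoff 5117) won't mimic when 5117 ≥ 11584 − 477·w*, i.e. w* ≥ 13.56.
Average type (on-path payoff 8204 − 387×1.2 = 7739.6) won't mimic when 7739.6 ≥ 11584 − 387·w*, i.e. w* ≥ 9.93.
Both must hold, so w* = max(13.56, 9.93) = 13.56. The lemon type's constraint binds.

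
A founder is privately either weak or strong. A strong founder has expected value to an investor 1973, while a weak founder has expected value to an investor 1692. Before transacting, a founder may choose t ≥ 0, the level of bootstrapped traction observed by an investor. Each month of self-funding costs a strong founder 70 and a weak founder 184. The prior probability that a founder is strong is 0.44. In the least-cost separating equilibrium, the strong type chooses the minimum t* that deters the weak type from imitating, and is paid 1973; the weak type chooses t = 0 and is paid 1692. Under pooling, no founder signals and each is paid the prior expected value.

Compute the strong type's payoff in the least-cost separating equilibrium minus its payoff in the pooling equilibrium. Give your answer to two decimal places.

50.46

Least-cost separating signal: t* solves 1692 = 1973 − 184·t*, so t* = (1973 − 1692)/184 ≈ 1.5272.
Strong type's separating payoff: 1973 − 70 × t* = 1973 − 70 × (1973 − 1692)/184 = 1973 − 19670/184 ≈ 1866.0978.
Pooling payoff: 0.44 × 1973 + 0.56 × 1692 = 1815.64.
Difference: 1866.0978 − 1815.64 = 50.4578, i.e. 50.46 to two decimal places.
The strong type prefers to separate.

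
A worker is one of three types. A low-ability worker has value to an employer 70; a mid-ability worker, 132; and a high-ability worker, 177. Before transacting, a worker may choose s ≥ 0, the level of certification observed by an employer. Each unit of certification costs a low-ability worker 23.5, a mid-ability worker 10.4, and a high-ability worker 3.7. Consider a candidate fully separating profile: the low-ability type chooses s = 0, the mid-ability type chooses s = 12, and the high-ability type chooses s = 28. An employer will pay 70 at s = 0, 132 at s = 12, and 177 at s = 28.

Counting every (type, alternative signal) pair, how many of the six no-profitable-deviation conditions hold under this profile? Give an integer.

4

Mid-ability (own payoff 132 − 10.4×12 = 7.2): to s=0 gives 70 → profitable ✗; to s=28 gives 177 − 10.4×28 = -114.2 → no gain ✓.
Low-ability (own payoff 70): to s=12 gives 132 − 23.5×12 = -150 → no gain ✓; to s=28 gives 177 − 23.5×28 = -481 → no gain ✓.
High-ability (own payoff 177 − 3.7×28 = 73.4): to s=0 gives 70 → no gain ✓; to s=12 gives 132 − 3.7×12 = 87.6 → profitable ✗.
4 of the 6 constraints hold; not an equilibrium.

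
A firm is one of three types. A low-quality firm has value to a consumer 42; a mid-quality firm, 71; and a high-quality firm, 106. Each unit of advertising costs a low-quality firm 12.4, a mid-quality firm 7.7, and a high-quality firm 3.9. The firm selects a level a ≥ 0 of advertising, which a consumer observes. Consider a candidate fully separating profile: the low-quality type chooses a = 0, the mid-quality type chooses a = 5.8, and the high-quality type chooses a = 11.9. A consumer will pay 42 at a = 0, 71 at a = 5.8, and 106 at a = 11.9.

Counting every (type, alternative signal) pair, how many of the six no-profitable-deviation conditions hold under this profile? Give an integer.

Low-quality (own payoff 42): to a=5.8 gives 71 − 12.4×5.8 = -0.92 → no gain ✓; to a=11.9 gives 106 − 12.4×11.9 = -41.56 → no gain ✓.
Mid-quality (own payoff 71 − 7.7×5.8 = 26.34): to a=0 gives 42 → profitable ✗; to a=11.9 gives 106 − 7.7×11.9 = 14.37 → no gain ✓.
High-quality (own payoff 106 − 3.9×11.9 = 59.59): to a=0 gives 42 → no gain ✓; to a=5.8 gives 71 − 3.9×5.8 = 48.38 → no gain ✓.
5 of the 6 constraints hold; not an equilibrium.

5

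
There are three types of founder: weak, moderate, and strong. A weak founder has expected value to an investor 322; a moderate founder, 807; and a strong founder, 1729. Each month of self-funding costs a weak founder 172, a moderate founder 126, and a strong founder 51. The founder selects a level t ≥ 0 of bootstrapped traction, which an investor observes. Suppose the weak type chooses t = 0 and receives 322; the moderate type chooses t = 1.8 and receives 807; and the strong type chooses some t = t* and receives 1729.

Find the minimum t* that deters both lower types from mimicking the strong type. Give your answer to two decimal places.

9.12

Weak type (on-path payoff 322) won't mimic when 322 ≥ 1729 − 172·t*, i.e. t* ≥ 8.18.
Moderate type (on-path payoff 807 − 126×1.8 = 580.2) won't mimic when 580.2 ≥ 1729 − 126·t*, i.e. t* ≥ 9.12.
Both must hold, so t* = max(8.18, 9.12) = 9.12. The moderate type's constraint binds.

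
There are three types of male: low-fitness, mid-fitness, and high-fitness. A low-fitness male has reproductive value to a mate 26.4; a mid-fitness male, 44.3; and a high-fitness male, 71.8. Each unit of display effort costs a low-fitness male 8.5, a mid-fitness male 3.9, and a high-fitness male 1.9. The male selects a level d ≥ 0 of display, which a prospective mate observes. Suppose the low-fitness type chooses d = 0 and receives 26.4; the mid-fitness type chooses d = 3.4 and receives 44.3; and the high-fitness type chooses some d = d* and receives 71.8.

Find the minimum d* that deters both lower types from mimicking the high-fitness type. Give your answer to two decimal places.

10.45

Mid-fitness type (on-path payoff 44.3 − 3.9×3.4 = 31.04) won't mimic when 31.04 ≥ 71.8 − 3.9·d*, i.e. d* ≥ 10.45.
Low-fitness type (on-path payoff 26.4) won't mimic when 26.4 ≥ 71.8 − 8.5·d*, i.e. d* ≥ 5.34.
Both must hold, so d* = max(5.34, 10.45) = 10.45. The mid-fitness type's constraint binds.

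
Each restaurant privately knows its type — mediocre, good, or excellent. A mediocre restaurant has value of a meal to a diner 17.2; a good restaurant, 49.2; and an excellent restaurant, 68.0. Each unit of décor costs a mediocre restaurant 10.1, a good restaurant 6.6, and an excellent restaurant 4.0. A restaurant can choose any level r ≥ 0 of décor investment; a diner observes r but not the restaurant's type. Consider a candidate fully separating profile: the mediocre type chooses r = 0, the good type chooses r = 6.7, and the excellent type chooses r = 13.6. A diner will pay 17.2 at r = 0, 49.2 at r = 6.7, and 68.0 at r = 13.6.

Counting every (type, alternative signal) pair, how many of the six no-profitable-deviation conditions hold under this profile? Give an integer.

3

Excellent (own payoff 68.0 − 4.0×13.6 = 13.6): to r=0 gives 17.2 → profitable ✗; to r=6.7 gives 49.2 − 4.0×6.7 = 22.4 → profitable ✗.
Mediocre (own payoff 17.2): to r=6.7 gives 49.2 − 10.1×6.7 = -18.47 → no gain ✓; to r=13.6 gives 68.0 − 10.1×13.6 = -69.36 → no gain ✓.
Good (own payoff 49.2 − 6.6×6.7 = 4.98): to r=0 gives 17.2 → profitable ✗; to r=13.6 gives 68.0 − 6.6×13.6 = -21.76 → no gain ✓.
3 of the 6 constraints hold; not an equilibrium.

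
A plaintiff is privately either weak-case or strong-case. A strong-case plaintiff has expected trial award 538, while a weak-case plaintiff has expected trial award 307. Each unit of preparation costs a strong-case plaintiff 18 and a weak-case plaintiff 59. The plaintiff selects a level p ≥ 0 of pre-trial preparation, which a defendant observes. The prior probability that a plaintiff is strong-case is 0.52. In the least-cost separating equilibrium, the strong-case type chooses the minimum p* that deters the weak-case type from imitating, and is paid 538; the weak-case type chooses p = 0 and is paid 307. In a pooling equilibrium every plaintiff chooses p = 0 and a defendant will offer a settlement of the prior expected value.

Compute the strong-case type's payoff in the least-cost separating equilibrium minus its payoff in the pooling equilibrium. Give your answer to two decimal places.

40.41

Least-cost separating signal: p* solves 307 = 538 − 59·p*, so p* = (538 − 307)/59 ≈ 3.9153.
Strong-case type's separating payoff: 538 − 18 × p* = 538 − 18 × (538 − 307)/59 = 538 − 4158/59 ≈ 467.5254.
Pooling payoff: 0.52 × 538 + 0.48 × 307 = 427.12.
Difference: 467.5254 − 427.12 = 40.4054, i.e. 40.41 to two decimal places.
The strong-case type prefers to separate.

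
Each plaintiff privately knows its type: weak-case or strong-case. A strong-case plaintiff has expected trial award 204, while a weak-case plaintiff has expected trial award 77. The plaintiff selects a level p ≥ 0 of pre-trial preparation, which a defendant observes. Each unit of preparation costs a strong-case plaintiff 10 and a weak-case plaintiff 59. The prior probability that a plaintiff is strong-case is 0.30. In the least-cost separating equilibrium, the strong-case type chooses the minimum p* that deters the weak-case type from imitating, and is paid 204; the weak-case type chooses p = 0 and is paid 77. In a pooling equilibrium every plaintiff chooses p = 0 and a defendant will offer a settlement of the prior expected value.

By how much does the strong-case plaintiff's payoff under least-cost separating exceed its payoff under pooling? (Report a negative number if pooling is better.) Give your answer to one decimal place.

Least-cost separating signal: p* solves 77 = 204 − 59·p*, so p* = (204 − 77)/59 ≈ 2.1525.
Strong-case type's separating payoff: 204 − 10 × p* = 204 − 10 × (204 − 77)/59 = 204 − 1270/59 ≈ 182.475.
Pooling payoff: 0.30 × 204 + 0.70 × 77 = 115.1.
Difference: 182.475 − 115.1 = 67.375, i.e. 67.4 to one decimal place.
The strong-case type prefers to separate.

67.4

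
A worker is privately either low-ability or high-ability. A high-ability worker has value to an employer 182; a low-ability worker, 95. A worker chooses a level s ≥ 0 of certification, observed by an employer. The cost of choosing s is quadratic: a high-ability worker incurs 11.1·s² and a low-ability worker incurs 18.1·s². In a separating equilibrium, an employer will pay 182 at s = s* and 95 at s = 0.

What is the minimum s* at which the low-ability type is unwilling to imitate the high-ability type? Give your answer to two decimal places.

2.19

The low-ability type at s = 0 receives 95; imitating at s* yields 182 − 18.1·s*².
Indifference: 95 = 182 − 18.1·s*², so s*² = (182 − 95) / 18.1 ≈ 4.8066.
s* = √4.8066 ≈ 2.19.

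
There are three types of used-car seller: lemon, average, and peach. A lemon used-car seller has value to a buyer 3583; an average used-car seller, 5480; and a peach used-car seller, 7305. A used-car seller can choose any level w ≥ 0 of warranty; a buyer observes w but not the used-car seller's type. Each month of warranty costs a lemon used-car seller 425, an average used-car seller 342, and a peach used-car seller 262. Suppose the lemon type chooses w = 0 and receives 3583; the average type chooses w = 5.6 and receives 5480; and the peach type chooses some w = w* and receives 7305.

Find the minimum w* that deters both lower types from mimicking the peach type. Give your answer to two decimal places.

Average type (on-path payoff 5480 − 342×5.6 = 3564.8) won't mimic when 3564.8 ≥ 7305 − 342·w*, i.e. w* ≥ 10.94.
Lemon type (on-path payoff 3583) won't mimic when 3583 ≥ 7305 − 425·w*, i.e. w* ≥ 8.76.
Both must hold, so w* = max(8.76, 10.94) = 10.94. The average type's constraint binds.

10.94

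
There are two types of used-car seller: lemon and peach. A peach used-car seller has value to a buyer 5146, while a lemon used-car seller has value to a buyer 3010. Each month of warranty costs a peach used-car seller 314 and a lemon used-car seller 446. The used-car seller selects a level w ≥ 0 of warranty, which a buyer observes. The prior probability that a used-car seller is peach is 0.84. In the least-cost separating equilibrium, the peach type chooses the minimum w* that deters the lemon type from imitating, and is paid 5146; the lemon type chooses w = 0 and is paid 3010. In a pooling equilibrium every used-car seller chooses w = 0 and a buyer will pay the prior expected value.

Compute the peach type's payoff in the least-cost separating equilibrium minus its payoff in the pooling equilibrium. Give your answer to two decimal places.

-1162.06

Least-cost separating signal: w* solves 3010 = 5146 − 446·w*, so w* = (5146 − 3010)/446 ≈ 4.7892.
Peach type's separating payoff: 5146 − 314 × w* = 5146 − 314 × (5146 − 3010)/446 = 5146 − 670704/446 ≈ 3642.1794.
Pooling payoff: 0.84 × 5146 + 0.16 × 3010 = 4804.24.
Difference: 3642.1794 − 4804.24 = -1162.0606, i.e. -1162.06 to two decimal places.
The peach type would prefer the pooling outcome.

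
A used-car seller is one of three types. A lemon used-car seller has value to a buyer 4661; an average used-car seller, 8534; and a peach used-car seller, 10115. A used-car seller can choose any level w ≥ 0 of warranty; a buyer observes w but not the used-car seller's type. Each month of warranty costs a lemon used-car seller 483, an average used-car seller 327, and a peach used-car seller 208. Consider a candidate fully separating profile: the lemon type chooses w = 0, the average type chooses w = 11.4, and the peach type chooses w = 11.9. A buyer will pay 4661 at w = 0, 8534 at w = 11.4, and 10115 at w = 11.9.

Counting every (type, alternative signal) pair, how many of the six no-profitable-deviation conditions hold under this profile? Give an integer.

Average (own payoff 8534 − 327×11.4 = 4806.2): to w=0 gives 4661 → no gain ✓; to w=11.9 gives 10115 − 327×11.9 = 6223.7 → profitable ✗.
Lemon (own payoff 4661): to w=11.4 gives 8534 − 483×11.4 = 3027.8 → no gain ✓; to w=11.9 gives 10115 − 483×11.9 = 4367.3 → no gain ✓.
Peach (own payoff 10115 − 208×11.9 = 7639.8): to w=0 gives 4661 → no gain ✓; to w=11.4 gives 8534 − 208×11.4 = 6162.8 → no gain ✓.
5 of the 6 constraints hold; not an equilibrium.

5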